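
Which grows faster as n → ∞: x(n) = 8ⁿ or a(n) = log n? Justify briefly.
Comparing growth rates:
Growth-rate hierarchy: log n ≺ any polynomial ≺ any exponential cⁿ (c>1) ≺ n! ≺ nⁿ.
exponential base 8 dominates logarithmic asymptotically.

x(n) grows faster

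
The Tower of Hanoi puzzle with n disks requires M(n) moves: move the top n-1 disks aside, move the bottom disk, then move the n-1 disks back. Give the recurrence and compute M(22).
Moving n disks = move the top n-1 disks aside (M(n-1) moves) + move the largest disk (1 move) + move the n-1 disks back on top (M(n-1) moves), so M(n) = 2M(n-1) + 1, with M(1) = 1 (a single disk takes one move).
First terms: 1, 3, 7, 15, 31, 63, … — each is one less than a power of 2. Indeed M(n) + 1 = 2(M(n-1) + 1) with M(1) + 1 = 2, so M(n) + 1 = 2ⁿ and M(n) = 2ⁿ - 1.
Hence M(22) = 2^22 - 1 = 4194304 - 1 = 4194303.

M(n) = 2M(n-1) + 1, M(1) = 1; M(22) = 4194303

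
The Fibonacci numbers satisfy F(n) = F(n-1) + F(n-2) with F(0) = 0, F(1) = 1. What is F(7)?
Computing the sequence terms:
0, 1, 1, 2, 3, 5, 8, 13

13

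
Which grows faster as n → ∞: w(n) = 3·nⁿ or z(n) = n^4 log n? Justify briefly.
Comparing growth rates:
Growth-rate hierarchy: log n ≺ any polynomial ≺ any exponential cⁿ (c>1) ≺ n! ≺ nⁿ.
super-exponential nⁿ dominates polynomial degree 4 (with log factor) asymptotically.

w(n) grows faster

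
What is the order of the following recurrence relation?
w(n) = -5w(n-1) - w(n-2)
The order is the largest lag k for which w(n-k) appears. Here the deepest term is w(n-2), so the order is 2.

Order 2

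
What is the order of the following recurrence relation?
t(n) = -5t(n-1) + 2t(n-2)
The order is the largest lag k for which t(n-k) appears. Here the deepest term is t(n-2), so the order is 2.

Order 2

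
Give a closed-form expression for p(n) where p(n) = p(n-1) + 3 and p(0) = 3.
Recurrence: p(n) = p(n-1) + 3, initial: p(0) = 3.
Each step adds 3, so p(n) = p(0) + 3n = 3n + 3.

p(n) = 3n + 3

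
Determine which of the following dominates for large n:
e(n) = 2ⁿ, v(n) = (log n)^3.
Comparing growth rates:
Growth-rate hierarchy: log n ≺ any polynomial ≺ any exponential cⁿ (c>1) ≺ n! ≺ nⁿ.
exponential base 2 dominates polylogarithmic (log n)^3 asymptotically.

e(n) grows faster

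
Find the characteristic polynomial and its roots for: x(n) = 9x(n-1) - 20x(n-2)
Substitute x(n) = rⁿ and divide through by rⁿ⁻²: r² - 9r + 20 = 0
Factor: (r - 5)(r - 4) = 0, so r = 5, 4.
General solution: x(n) = A·5ⁿ + B·4ⁿ

Characteristic: r² - 9r + 20 = 0, Roots: r = 5, 4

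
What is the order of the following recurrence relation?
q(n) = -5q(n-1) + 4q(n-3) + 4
The order is the largest lag k for which q(n-k) appears. Here the deepest term is q(n-3) (the 4 term is non-homogeneous and does not affect the order), so the order is 3.

Order 3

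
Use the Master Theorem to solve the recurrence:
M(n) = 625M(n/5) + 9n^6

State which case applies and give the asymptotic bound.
Master Theorem template: M(n) = a·M(n/b) + f(n).
Here: a=625, b=5, f(n)=9n^6
Compute log_b(a) = log_5(625) = 4.
f(n) = 9n^6 = Ω(n^(4+ε)) with ε = 2, and the regularity condition holds (a·f(n/b) = (a/b^6)·f(n) with a/b^6 = 5^-2 < 1). Case 3: M(n) = Θ(f(n)) = Θ(n^6).

Case 3: M(n) = Θ(n^6)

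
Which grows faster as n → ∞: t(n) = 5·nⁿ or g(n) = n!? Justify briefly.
Comparing growth rates:
Growth-rate hierarchy: log n ≺ any polynomial ≺ any exponential cⁿ (c>1) ≺ n! ≺ nⁿ.
super-exponential nⁿ dominates factorial asymptotically.

t(n) grows faster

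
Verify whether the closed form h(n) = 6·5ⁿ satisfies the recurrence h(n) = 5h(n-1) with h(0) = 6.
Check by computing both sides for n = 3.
From the recurrence with h(0) = 6:
  h(0) = 6, h(1) = 30, h(2) = 150, h(3) = 750
  so the recurrence gives h(3) = 750.
From the proposed closed form h(n) = 6·5ⁿ:
  h(3) = 750.
Both sides give 750 at n = 3, and the initial condition(s) match, so the closed form is consistent.

Yes, the closed form is correct.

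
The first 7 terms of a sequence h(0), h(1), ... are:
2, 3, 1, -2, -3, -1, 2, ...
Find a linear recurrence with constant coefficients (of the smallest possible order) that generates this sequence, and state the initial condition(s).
Look for the lowest-order linear relation among consecutive terms.
Observation: h(n) - 1·h(n-1) - (-1)·h(n-2) = 0 holds for the shown terms, and no order-1 relation h(n) = α·h(n-1) + β fits.
Check at n=3: 1·1 + (-1)·3 = -2. ✓

h(n) = h(n-1) - h(n-2), h(0) = 2, h(1) = 3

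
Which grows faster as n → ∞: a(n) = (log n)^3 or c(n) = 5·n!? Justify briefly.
Comparing growth rates:
Growth-rate hierarchy: log n ≺ any polynomial ≺ any exponential cⁿ (c>1) ≺ n! ≺ nⁿ.
factorial dominates polylogarithmic (log n)^3 asymptotically.

c(n) grows faster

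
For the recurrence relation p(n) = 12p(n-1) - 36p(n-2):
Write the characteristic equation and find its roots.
Substitute p(n) = rⁿ and divide through by rⁿ⁻²: r² - 12r + 36 = 0
Factor: (r - 6)² = 0, so r = 6 (double root).
General solution: p(n) = (A + Bn)·6ⁿ

Characteristic: r² - 12r + 36 = 0, Roots: r = 6 (double root)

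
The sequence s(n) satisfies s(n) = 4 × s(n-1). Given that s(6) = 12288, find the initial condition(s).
In general s(n) = 4ⁿ · s(0). At n = 6: s(0) = s(6) / 4^6 = 12288 / 4096 = 3.

s(0) = 3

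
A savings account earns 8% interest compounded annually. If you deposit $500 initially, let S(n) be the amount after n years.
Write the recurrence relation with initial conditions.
Each year the balance grows by 8%, i.e. is multiplied by 1 + 8/100 = 1.08, so S(n) = 1.08 × S(n-1). The initial deposit gives S(0) = 500.
Unrolling gives the closed form S(n) = 500 × (1.08)ⁿ.

S(n) = 1.08 × S(n-1), S(0) = 500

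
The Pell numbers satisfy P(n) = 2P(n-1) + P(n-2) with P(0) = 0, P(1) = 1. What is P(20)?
Computing the sequence terms:
0, 1, 2, 5, 12, 29, 70, 169, 408, 985, 2378, 5741, 13860, 33461, 80782, 195025, 470832, 1136689, 2744210, 6625109, 15994428

15994428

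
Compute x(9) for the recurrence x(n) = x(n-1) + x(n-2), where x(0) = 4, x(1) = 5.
Computing the sequence terms:
4, 5, 9, 14, 23, 37, 60, 97, 157, 254

254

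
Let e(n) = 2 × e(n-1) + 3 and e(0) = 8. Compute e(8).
Computing step by step:
e(0) = 8
e(1) = 2 × 8 + 3 = 19
e(2) = 2 × 19 + 3 = 41
e(3) = 2 × 41 + 3 = 85
e(4) = 2 × 85 + 3 = 173
e(5) = 2 × 173 + 3 = 349
e(6) = 2 × 349 + 3 = 701
e(7) = 2 × 701 + 3 = 1405
e(8) = 2 × 1405 + 3 = 2813

2813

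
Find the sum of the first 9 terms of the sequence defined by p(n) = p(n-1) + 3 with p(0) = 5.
Computing the sequence terms: 5, 8, 11, 14, 17, 20, 23, 26, 29
Adding these values together:

153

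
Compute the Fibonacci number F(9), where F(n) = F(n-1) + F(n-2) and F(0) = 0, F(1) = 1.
Computing the sequence terms:
0, 1, 1, 2, 3, 5, 8, 13, 21, 34

34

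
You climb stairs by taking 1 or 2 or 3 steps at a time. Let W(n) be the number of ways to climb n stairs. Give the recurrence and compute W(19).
Condition on the size of the last step (1 to 3): before it there were n-1, …, n-3 stairs climbed, and these cases are disjoint, so W(n) = W(n-1) + W(n-2) + W(n-3) (order-3 linear recurrence).
Initial conditions by direct count (compositions of i into parts ≤ 3): W(1) = 1; W(2) = 2; W(3) = 4.
Iterating the recurrence: W(4) = 7, W(5) = 13, W(6) = 24, W(7) = 44, W(8) = 81, W(9) = 149, W(10) = 274, W(11) = 504, W(12) = 927, W(13) = 1705, W(14) = 3136, W(15) = 5768, W(16) = 10609, W(17) = 19513, W(18) = 35890, W(19) = 66012.

W(n) = W(n-1) + W(n-2) + W(n-3), W(1) = 1, W(2) = 2, W(3) = 4; W(19) = 66012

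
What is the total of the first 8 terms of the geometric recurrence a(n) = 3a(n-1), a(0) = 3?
Computing the sequence terms: 3, 9, 27, 81, 243, 729, 2187, 6561
Adding these values together:

9840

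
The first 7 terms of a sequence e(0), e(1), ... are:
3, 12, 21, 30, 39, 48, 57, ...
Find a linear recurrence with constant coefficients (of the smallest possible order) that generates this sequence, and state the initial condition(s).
Look for the lowest-order linear relation among consecutive terms.
Observation: consecutive differences are constant (= 9).
Check at n=2: 1·12 + 9 = 21. ✓

e(n) = e(n-1) + 9, e(0) = 3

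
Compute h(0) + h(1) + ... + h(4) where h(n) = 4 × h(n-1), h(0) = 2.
Computing the sequence terms: 2, 8, 32, 128, 512
Adding these values together:

682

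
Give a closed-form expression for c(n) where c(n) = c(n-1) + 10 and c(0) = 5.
Recurrence: c(n) = c(n-1) + 10, initial: c(0) = 5.
Each step adds 10, so c(n) = c(0) + 10n = 10n + 5.

c(n) = 10n + 5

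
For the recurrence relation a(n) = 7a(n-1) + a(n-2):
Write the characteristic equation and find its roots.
Substitute a(n) = rⁿ and divide through by rⁿ⁻²: r² - 7r - 1 = 0
Discriminant: 7² + 4·1 = 53, not a perfect square, so by the quadratic formula r = (7 ± √53)/2.
General solution: a(n) = A·r₁ⁿ + B·r₂ⁿ where r₁,r₂ = (7 ± √53)/2

Characteristic: r² - 7r - 1 = 0, Roots: r = (7 ± √53)/2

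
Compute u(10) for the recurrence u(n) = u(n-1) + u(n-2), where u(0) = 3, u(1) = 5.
Computing the sequence terms:
3, 5, 8, 13, 21, 34, 55, 89, 144, 233, 377

377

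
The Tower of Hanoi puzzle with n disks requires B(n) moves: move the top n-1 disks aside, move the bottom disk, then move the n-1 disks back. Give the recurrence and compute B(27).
Moving n disks = move the top n-1 disks aside (B(n-1) moves) + move the largest disk (1 move) + move the n-1 disks back on top (B(n-1) moves), so B(n) = 2B(n-1) + 1, with B(1) = 1 (a single disk takes one move).
First terms: 1, 3, 7, 15, 31, 63, … — each is one less than a power of 2. Indeed B(n) + 1 = 2(B(n-1) + 1) with B(1) + 1 = 2, so B(n) + 1 = 2ⁿ and B(n) = 2ⁿ - 1.
Hence B(27) = 2^27 - 1 = 134217728 - 1 = 134217727.

B(n) = 2B(n-1) + 1, B(1) = 1; B(27) = 134217727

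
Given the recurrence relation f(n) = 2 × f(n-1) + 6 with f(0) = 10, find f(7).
Computing step by step:
f(0) = 10
f(1) = 2 × 10 + 6 = 26
f(2) = 2 × 26 + 6 = 58
f(3) = 2 × 58 + 6 = 122
f(4) = 2 × 122 + 6 = 250
f(5) = 2 × 250 + 6 = 506
f(6) = 2 × 506 + 6 = 1018
f(7) = 2 × 1018 + 6 = 2042

2042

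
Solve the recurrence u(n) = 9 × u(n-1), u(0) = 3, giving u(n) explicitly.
Recurrence: u(n) = 9 × u(n-1), initial: u(0) = 3.
Each term is 9 times the previous, so this is geometric with ratio 9. After n steps: u(n) = u(0)·9ⁿ = 3·9ⁿ.

u(n) = 3·9ⁿ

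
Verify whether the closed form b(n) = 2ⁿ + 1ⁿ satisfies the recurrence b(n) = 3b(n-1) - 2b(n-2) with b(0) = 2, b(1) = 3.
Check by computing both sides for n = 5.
From the recurrence with b(0) = 2, b(1) = 3:
  b(0) = 2, b(1) = 3, b(2) = 5, b(3) = 9, b(4) = 17, b(5) = 33
  so the recurrence gives b(5) = 33.
From the proposed closed form b(n) = 2ⁿ + 1ⁿ:
  b(5) = 33.
Both sides give 33 at n = 5, and the initial condition(s) match, so the closed form is consistent.

Yes, the closed form is correct.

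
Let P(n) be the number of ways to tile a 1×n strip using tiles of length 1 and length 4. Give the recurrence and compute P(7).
Condition on the last tile: it has length 1 (leaving a 1×(n-1) strip) or length 4 (leaving a 1×(n-4) strip), so P(n) = P(n-1) + P(n-4) (order-4 linear recurrence).
For 0 ≤ i < 4 only unit tiles fit, so P(i) = 1.
Iterating the recurrence: P(4) = 2, P(5) = 3, P(6) = 4, P(7) = 5.

P(n) = P(n-1) + P(n-4), with P(i) = 1 for 0 ≤ i < 4; P(7) = 5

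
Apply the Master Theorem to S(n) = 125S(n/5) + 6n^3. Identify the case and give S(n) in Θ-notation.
Master Theorem template: S(n) = a·S(n/b) + f(n).
Here: a=125, b=5, f(n)=6n^3
Compute log_b(a) = log_5(125) = 3.
f(n) = 6n^3 = Θ(n^3). Case 2: S(n) = Θ(n^3 log n).

Case 2: S(n) = Θ(n^3 log n)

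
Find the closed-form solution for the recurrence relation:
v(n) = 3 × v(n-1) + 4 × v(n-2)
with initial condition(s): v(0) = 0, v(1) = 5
Recurrence: v(n) = 3 × v(n-1) + 4 × v(n-2), initial: v(0) = 0, v(1) = 5.
Characteristic equation: r² - 3r - 4 = 0, which factors as (r - 4)(r + 1) = 0, so r = 4, -1. General solution v(n) = A·4ⁿ + B·(-1)ⁿ. From v(0) = 0: A + B = 0. From v(1) = 5: 4A - 1B = 5. Solving gives A = 1, B = -1.

v(n) = 4ⁿ - (-1)ⁿ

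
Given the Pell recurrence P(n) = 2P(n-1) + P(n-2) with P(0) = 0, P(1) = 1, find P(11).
Computing the sequence terms:
0, 1, 2, 5, 12, 29, 70, 169, 408, 985, 2378, 5741

5741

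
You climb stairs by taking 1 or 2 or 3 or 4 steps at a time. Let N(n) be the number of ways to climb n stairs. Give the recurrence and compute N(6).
Condition on the size of the last step (1 to 4): before it there were n-1, …, n-4 stairs climbed, and these cases are disjoint, so N(n) = N(n-1) + N(n-2) + N(n-3) + N(n-4) (order-4 linear recurrence).
Initial conditions by direct count (compositions of i into parts ≤ 4): N(1) = 1; N(2) = 2; N(3) = 4; N(4) = 8.
Iterating the recurrence: N(5) = 15, N(6) = 29.

N(n) = N(n-1) + N(n-2) + N(n-3) + N(n-4), N(1) = 1, N(2) = 2, N(3) = 4, N(4) = 8; N(6) = 29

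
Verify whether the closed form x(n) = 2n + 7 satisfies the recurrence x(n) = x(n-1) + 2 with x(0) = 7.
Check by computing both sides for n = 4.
From the recurrence with x(0) = 7:
  x(0) = 7, x(1) = 9, x(2) = 11, x(3) = 13, x(4) = 15
  so the recurrence gives x(4) = 15.
From the proposed closed form x(n) = 2n + 7:
  x(4) = 15.
Both sides give 15 at n = 4, and the initial condition(s) match, so the closed form is consistent.

Yes, the closed form is correct.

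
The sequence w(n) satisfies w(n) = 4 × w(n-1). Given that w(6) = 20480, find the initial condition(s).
In general w(n) = 4ⁿ · w(0). At n = 6: w(0) = w(6) / 4^6 = 20480 / 4096 = 5.

w(0) = 5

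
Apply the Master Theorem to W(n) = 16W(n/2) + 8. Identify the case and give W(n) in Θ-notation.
Master Theorem template: W(n) = a·W(n/b) + f(n).
Here: a=16, b=2, f(n)=8
Compute log_b(a) = log_2(16) = 4.
f(n) = 8 = O(n^(4-ε)) with ε = 4. Case 1: W(n) = Θ(n^log_b(a)) = Θ(n^4).

Case 1: W(n) = Θ(n^4)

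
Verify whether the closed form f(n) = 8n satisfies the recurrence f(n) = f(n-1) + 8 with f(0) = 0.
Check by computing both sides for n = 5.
From the recurrence with f(0) = 0:
  f(0) = 0, f(1) = 8, f(2) = 16, f(3) = 24, f(4) = 32, f(5) = 40
  so the recurrence gives f(5) = 40.
From the proposed closed form f(n) = 8n:
  f(5) = 40.
Both sides give 40 at n = 5, and the initial condition(s) match, so the closed form is consistent.

Yes, the closed form is correct.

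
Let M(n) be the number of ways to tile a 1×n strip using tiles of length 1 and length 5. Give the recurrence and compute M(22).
Condition on the last tile: it has length 1 (leaving a 1×(n-1) strip) or length 5 (leaving a 1×(n-5) strip), so M(n) = M(n-1) + M(n-5) (order-5 linear recurrence).
For 0 ≤ i < 5 only unit tiles fit, so M(i) = 1.
Iterating the recurrence: M(5) = 2, M(6) = 3, M(7) = 4, M(8) = 5, M(9) = 6, M(10) = 8, M(11) = 11, M(12) = 15, M(13) = 20, M(14) = 26, M(15) = 34, M(16) = 45, M(17) = 60, M(18) = 80, M(19) = 106, M(20) = 140, M(21) = 185, M(22) = 245.

M(n) = M(n-1) + M(n-5), with M(i) = 1 for 0 ≤ i < 5; M(22) = 245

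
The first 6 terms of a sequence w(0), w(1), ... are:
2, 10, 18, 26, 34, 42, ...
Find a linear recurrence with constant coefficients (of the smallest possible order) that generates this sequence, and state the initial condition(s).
Look for the lowest-order linear relation among consecutive terms.
Observation: consecutive differences are constant (= 8).
Check at n=2: 1·10 + 8 = 18. ✓

w(n) = w(n-1) + 8, w(0) = 2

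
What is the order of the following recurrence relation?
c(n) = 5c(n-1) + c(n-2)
The order is the largest lag k for which c(n-k) appears. Here the deepest term is c(n-2), so the order is 2.

Order 2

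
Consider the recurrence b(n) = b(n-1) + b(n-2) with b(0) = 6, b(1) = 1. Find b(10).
Computing the sequence terms:
6, 1, 7, 8, 15, 23, 38, 61, 99, 160, 259

259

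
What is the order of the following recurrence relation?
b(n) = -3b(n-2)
The order is the largest lag k for which b(n-k) appears. Here the deepest term is b(n-2), so the order is 2.

Order 2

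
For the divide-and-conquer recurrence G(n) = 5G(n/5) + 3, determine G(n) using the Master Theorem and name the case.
Master Theorem template: G(n) = a·G(n/b) + f(n).
Here: a=5, b=5, f(n)=3
Compute log_b(a) = log_5(5) = 1.
f(n) = 3 = O(n^(1-ε)) with ε = 1. Case 1: G(n) = Θ(n^log_b(a)) = Θ(n).

Case 1: G(n) = Θ(n)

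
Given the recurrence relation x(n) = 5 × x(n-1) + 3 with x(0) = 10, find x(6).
Computing step by step:
x(0) = 10
x(1) = 5 × 10 + 3 = 53
x(2) = 5 × 53 + 3 = 268
x(3) = 5 × 268 + 3 = 1343
x(4) = 5 × 1343 + 3 = 6718
x(5) = 5 × 6718 + 3 = 33593
x(6) = 5 × 33593 + 3 = 167968

167968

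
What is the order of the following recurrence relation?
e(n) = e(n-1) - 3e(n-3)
The order is the largest lag k for which e(n-k) appears. Here the deepest term is e(n-3), so the order is 3.

Order 3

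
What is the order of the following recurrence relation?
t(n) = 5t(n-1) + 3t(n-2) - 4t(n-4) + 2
The order is the largest lag k for which t(n-k) appears. Here the deepest term is t(n-4) (the 2 term is non-homogeneous and does not affect the order), so the order is 4.

Order 4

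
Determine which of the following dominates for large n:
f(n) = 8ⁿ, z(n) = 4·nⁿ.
Comparing growth rates:
Growth-rate hierarchy: log n ≺ any polynomial ≺ any exponential cⁿ (c>1) ≺ n! ≺ nⁿ.
super-exponential nⁿ dominates exponential base 8 asymptotically.

z(n) grows faster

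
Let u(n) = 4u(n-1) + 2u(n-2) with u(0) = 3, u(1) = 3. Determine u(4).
Computing the sequence terms:
3, 3, 18, 78, 348

348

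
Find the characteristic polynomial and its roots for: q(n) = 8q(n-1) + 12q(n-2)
Substitute q(n) = rⁿ and divide through by rⁿ⁻²: r² - 8r - 12 = 0
Discriminant: 8² + 4·12 = 112, not a perfect square, so by the quadratic formula r = (8 ± √112)/2.
General solution: q(n) = A·r₁ⁿ + B·r₂ⁿ where r₁,r₂ = (8 ± √112)/2

Characteristic: r² - 8r - 12 = 0, Roots: r = (8 ± √112)/2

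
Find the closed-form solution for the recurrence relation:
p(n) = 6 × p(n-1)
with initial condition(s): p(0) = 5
Recurrence: p(n) = 6 × p(n-1), initial: p(0) = 5.
Each term is 6 times the previous, so this is geometric with ratio 6. After n steps: p(n) = p(0)·6ⁿ = 5·6ⁿ.

p(n) = 5·6ⁿ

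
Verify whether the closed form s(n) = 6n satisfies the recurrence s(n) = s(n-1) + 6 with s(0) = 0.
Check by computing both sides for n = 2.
From the recurrence with s(0) = 0:
  s(0) = 0, s(1) = 6, s(2) = 12
  so the recurrence gives s(2) = 12.
From the proposed closed form s(n) = 6n:
  s(2) = 12.
Both sides give 12 at n = 2, and the initial condition(s) match, so the closed form is consistent.

Yes, the closed form is correct.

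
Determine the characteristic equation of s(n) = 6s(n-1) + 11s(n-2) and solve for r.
Substitute s(n) = rⁿ and divide through by rⁿ⁻²: r² - 6r - 11 = 0
Discriminant: 6² + 4·11 = 80, not a perfect square, so by the quadratic formula r = (6 ± √80)/2.
General solution: s(n) = A·r₁ⁿ + B·r₂ⁿ where r₁,r₂ = (6 ± √80)/2

Characteristic: r² - 6r - 11 = 0, Roots: r = (6 ± √80)/2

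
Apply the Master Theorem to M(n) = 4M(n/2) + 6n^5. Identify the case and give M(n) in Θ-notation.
Master Theorem template: M(n) = a·M(n/b) + f(n).
Here: a=4, b=2, f(n)=6n^5
Compute log_b(a) = log_2(4) = 2.
f(n) = 6n^5 = Ω(n^(2+ε)) with ε = 3, and the regularity condition holds (a·f(n/b) = (a/b^5)·f(n) with a/b^5 = 2^-3 < 1). Case 3: M(n) = Θ(f(n)) = Θ(n^5).

Case 3: M(n) = Θ(n^5)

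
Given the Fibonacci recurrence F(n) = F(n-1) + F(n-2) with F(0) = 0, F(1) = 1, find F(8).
Computing the sequence terms:
0, 1, 1, 2, 3, 5, 8, 13, 21

21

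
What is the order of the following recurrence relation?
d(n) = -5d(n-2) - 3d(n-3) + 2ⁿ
The order is the largest lag k for which d(n-k) appears. Here the deepest term is d(n-3) (the 2ⁿ term is non-homogeneous and does not affect the order), so the order is 3.

Order 3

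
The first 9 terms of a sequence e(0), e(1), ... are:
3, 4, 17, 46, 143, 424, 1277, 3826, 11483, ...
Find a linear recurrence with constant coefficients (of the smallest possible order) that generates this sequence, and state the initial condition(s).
Look for the lowest-order linear relation among consecutive terms.
Observation: e(n) - 2·e(n-1) - (3)·e(n-2) = 0 holds for the shown terms, and no order-1 relation e(n) = α·e(n-1) + β fits.
Check at n=3: 2·17 + (3)·4 = 46. ✓

e(n) = 2e(n-1) + 3e(n-2), e(0) = 3, e(1) = 4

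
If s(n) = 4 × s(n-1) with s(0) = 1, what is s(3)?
Computing step by step:
s(0) = 1
s(1) = 4 × 1 = 4
s(2) = 4 × 4 = 16
s(3) = 4 × 16 = 64

64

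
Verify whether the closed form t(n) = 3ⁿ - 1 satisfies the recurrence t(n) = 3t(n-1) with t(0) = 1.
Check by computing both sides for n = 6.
From the recurrence with t(0) = 1:
  t(0) = 1, t(1) = 3, t(2) = 9, t(3) = 27, t(4) = 81, t(5) = 243, t(6) = 729
  so the recurrence gives t(6) = 729.
From the proposed closed form t(n) = 3ⁿ - 1:
  t(6) = 728.
The recurrence gives 729 but the closed form gives 728, so the closed form does not satisfy the recurrence.

No, the closed form is incorrect.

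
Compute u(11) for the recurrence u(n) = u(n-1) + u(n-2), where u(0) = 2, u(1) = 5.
Computing the sequence terms:
2, 5, 7, 12, 19, 31, 50, 81, 131, 212, 343, 555

555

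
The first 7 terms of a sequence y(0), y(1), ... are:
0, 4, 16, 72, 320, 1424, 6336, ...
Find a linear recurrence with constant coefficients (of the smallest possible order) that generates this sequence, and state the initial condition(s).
Look for the lowest-order linear relation among consecutive terms.
Observation: y(n) - 4·y(n-1) - (2)·y(n-2) = 0 holds for the shown terms, and no order-1 relation y(n) = α·y(n-1) + β fits.
Check at n=3: 4·16 + (2)·4 = 72. ✓

y(n) = 4y(n-1) + 2y(n-2), y(0) = 0, y(1) = 4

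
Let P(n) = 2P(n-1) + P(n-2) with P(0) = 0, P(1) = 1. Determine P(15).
Computing the sequence terms:
0, 1, 2, 5, 12, 29, 70, 169, 408, 985, 2378, 5741, 13860, 33461, 80782, 195025

195025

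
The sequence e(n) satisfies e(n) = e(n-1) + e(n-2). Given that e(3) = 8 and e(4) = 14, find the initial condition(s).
Work backwards using e(k) = e(k+2) - e(k+1):
e(2) = e(4) - e(3) = 14 - 8 = 6
e(1) = e(3) - e(2) = 8 - 6 = 2
e(0) = e(2) - e(1) = 6 - 2 = 4

e(0) = 4, e(1) = 2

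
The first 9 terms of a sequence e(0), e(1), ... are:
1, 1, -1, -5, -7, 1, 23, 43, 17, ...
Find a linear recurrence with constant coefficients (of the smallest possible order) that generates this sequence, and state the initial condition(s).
Look for the lowest-order linear relation among consecutive terms.
Observation: e(n) - 2·e(n-1) - (-3)·e(n-2) = 0 holds for the shown terms, and no order-1 relation e(n) = α·e(n-1) + β fits.
Check at n=3: 2·-1 + (-3)·1 = -5. ✓

e(n) = 2e(n-1) - 3e(n-2), e(0) = 1, e(1) = 1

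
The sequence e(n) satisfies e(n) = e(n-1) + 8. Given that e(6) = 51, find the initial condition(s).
e(6) = e(0) + 6·8, so e(0) = 51 - 48 = 3.

e(0) = 3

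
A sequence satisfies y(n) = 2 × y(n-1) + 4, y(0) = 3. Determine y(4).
Computing step by step:
y(0) = 3
y(1) = 2 × 3 + 4 = 10
y(2) = 2 × 10 + 4 = 24
y(3) = 2 × 24 + 4 = 52
y(4) = 2 × 52 + 4 = 108

108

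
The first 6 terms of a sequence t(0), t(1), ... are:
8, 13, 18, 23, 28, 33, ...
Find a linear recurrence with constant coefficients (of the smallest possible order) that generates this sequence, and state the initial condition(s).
Look for the lowest-order linear relation among consecutive terms.
Observation: consecutive differences are constant (= 5).
Check at n=2: 1·13 + 5 = 18. ✓

t(n) = t(n-1) + 5, t(0) = 8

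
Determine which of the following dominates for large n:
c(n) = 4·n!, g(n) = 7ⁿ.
Comparing growth rates:
Growth-rate hierarchy: log n ≺ any polynomial ≺ any exponential cⁿ (c>1) ≺ n! ≺ nⁿ.
factorial dominates exponential base 7 asymptotically.

c(n) grows faster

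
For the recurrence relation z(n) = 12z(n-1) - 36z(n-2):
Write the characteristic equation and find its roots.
Substitute z(n) = rⁿ and divide through by rⁿ⁻²: r² - 12r + 36 = 0
Factor: (r - 6)² = 0, so r = 6 (double root).
General solution: z(n) = (A + Bn)·6ⁿ

Characteristic: r² - 12r + 36 = 0, Roots: r = 6 (double root)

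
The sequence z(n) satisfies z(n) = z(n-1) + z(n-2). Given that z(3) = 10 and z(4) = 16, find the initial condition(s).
Work backwards using z(k) = z(k+2) - z(k+1):
z(2) = z(4) - z(3) = 16 - 10 = 6
z(1) = z(3) - z(2) = 10 - 6 = 4
z(0) = z(2) - z(1) = 6 - 4 = 2

z(0) = 2, z(1) = 4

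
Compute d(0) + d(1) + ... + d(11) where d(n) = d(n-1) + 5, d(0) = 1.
Computing the sequence terms: 1, 6, 11, 16, 21, 26, 31, 36, 41, 46, 51, 56
Adding these values together:

342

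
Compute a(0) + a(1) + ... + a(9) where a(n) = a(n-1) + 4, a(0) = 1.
Computing the sequence terms: 1, 5, 9, 13, 17, 21, 25, 29, 33, 37
Adding these values together:

190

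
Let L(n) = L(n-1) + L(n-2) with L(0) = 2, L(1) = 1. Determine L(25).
Computing the sequence terms:
2, 1, 3, 4, 7, 11, 18, 29, 47, 76, 123, 199, 322, 521, 843, 1364, 2207, 3571, 5778, 9349, 15127, 24476, 39603, 64079, 103682, 167761

167761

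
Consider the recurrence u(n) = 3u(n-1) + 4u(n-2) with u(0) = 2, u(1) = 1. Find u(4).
Computing the sequence terms:
2, 1, 11, 37, 155

155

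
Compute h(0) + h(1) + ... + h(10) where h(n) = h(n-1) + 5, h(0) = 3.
Computing the sequence terms: 3, 8, 13, 18, 23, 28, 33, 38, 43, 48, 53
Adding these values together:

308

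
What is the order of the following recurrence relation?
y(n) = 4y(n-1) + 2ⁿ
The order is the largest lag k for which y(n-k) appears. Here the deepest term is y(n-1) (the 2ⁿ term is non-homogeneous and does not affect the order), so the order is 1.

Order 1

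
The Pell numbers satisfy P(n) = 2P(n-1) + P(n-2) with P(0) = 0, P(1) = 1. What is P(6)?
Computing the sequence terms:
0, 1, 2, 5, 12, 29, 70

70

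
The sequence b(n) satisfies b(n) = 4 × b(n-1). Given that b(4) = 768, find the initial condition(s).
In general b(n) = 4ⁿ · b(0). At n = 4: b(0) = b(4) / 4^4 = 768 / 256 = 3.

b(0) = 3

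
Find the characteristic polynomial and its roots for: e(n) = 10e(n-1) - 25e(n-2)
Substitute e(n) = rⁿ and divide through by rⁿ⁻²: r² - 10r + 25 = 0
Factor: (r - 5)² = 0, so r = 5 (double root).
General solution: e(n) = (A + Bn)·5ⁿ

Characteristic: r² - 10r + 25 = 0, Roots: r = 5 (double root)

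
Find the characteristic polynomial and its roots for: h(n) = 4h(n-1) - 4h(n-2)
Substitute h(n) = rⁿ and divide through by rⁿ⁻²: r² - 4r + 4 = 0
Factor: (r - 2)² = 0, so r = 2 (double root).
General solution: h(n) = (A + Bn)·2ⁿ

Characteristic: r² - 4r + 4 = 0, Roots: r = 2 (double root)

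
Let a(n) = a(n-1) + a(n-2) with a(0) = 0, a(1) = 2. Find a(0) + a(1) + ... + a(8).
Computing the sequence terms: 0, 2, 2, 4, 6, 10, 16, 26, 42
Adding these values together:

108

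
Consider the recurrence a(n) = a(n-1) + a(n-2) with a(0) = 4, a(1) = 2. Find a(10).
Computing the sequence terms:
4, 2, 6, 8, 14, 22, 36, 58, 94, 152, 246

246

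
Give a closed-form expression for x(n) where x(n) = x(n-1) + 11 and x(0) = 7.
Recurrence: x(n) = x(n-1) + 11, initial: x(0) = 7.
Each step adds 11, so x(n) = x(0) + 11n = 11n + 7.

x(n) = 11n + 7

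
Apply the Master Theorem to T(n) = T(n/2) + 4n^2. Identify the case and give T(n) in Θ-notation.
Master Theorem template: T(n) = a·T(n/b) + f(n).
Here: a=1, b=2, f(n)=4n^2
Compute log_b(a) = log_2(1) = 0.
f(n) = 4n^2 = Ω(n^(0+ε)) with ε = 2, and the regularity condition holds (a·f(n/b) = (a/b^2)·f(n) with a/b^2 = 2^-2 < 1). Case 3: T(n) = Θ(f(n)) = Θ(n^2).

Case 3: T(n) = Θ(n^2)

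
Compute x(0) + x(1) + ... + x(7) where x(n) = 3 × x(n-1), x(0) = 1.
Computing the sequence terms: 1, 3, 9, 27, 81, 243, 729, 2187
Adding these values together:

3280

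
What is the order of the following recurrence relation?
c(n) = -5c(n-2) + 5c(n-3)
The order is the largest lag k for which c(n-k) appears. Here the deepest term is c(n-3), so the order is 3.

Order 3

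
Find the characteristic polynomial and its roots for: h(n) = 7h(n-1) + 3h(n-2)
Substitute h(n) = rⁿ and divide through by rⁿ⁻²: r² - 7r - 3 = 0
Discriminant: 7² + 4·3 = 61, not a perfect square, so by the quadratic formula r = (7 ± √61)/2.
General solution: h(n) = A·r₁ⁿ + B·r₂ⁿ where r₁,r₂ = (7 ± √61)/2

Characteristic: r² - 7r - 3 = 0, Roots: r = (7 ± √61)/2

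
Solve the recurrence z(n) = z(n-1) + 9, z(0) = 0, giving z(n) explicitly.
Recurrence: z(n) = z(n-1) + 9, initial: z(0) = 0.
Each step adds 9, so z(n) = z(0) + 9n = 9n.

z(n) = 9n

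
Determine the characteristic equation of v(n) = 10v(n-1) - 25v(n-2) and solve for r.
Substitute v(n) = rⁿ and divide through by rⁿ⁻²: r² - 10r + 25 = 0
Factor: (r - 5)² = 0, so r = 5 (double root).
General solution: v(n) = (A + Bn)·5ⁿ

Characteristic: r² - 10r + 25 = 0, Roots: r = 5 (double root)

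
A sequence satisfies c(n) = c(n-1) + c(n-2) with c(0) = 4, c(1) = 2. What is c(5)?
Computing the sequence terms:
4, 2, 6, 8, 14, 22

22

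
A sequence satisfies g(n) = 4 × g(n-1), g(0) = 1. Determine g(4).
Computing step by step:
g(0) = 1
g(1) = 4 × 1 = 4
g(2) = 4 × 4 = 16
g(3) = 4 × 16 = 64
g(4) = 4 × 64 = 256

256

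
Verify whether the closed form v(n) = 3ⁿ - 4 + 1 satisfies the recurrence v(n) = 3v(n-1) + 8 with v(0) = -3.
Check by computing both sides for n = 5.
From the recurrence with v(0) = -3:
  v(0) = -3, v(1) = -1, v(2) = 5, v(3) = 23, v(4) = 77, v(5) = 239
  so the recurrence gives v(5) = 239.
From the proposed closed form v(n) = 3ⁿ - 4 + 1:
  v(5) = 240.
The recurrence gives 239 but the closed form gives 240, so the closed form does not satisfy the recurrence.

No, the closed form is incorrect.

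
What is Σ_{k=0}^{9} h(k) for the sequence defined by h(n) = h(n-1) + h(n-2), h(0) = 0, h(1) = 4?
Computing the sequence terms: 0, 4, 4, 8, 12, 20, 32, 52, 84, 136
Adding these values together:

352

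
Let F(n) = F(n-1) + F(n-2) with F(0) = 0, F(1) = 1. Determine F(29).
Computing the sequence terms:
0, 1, 1, 2, 3, 5, 8, 13, 21, 34, 55, 89, 144, 233, 377, 610, 987, 1597, 2584, 4181, 6765, 10946, 17711, 28657, 46368, 75025, 121393, 196418, 317811, 514229

514229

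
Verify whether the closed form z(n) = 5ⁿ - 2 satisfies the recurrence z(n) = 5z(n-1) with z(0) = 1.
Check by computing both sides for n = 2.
From the recurrence with z(0) = 1:
  z(0) = 1, z(1) = 5, z(2) = 25
  so the recurrence gives z(2) = 25.
From the proposed closed form z(n) = 5ⁿ - 2:
  z(2) = 23.
The recurrence gives 25 but the closed form gives 23, so the closed form does not satisfy the recurrence.

No, the closed form is incorrect.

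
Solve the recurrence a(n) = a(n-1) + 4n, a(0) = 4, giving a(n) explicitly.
Recurrence: a(n) = a(n-1) + 4n, initial: a(0) = 4.
Telescoping: a(n) = a(0) + 4·Σᵢ₌₁ⁿ i = 4 + 4·n(n+1)/2.

a(n) = 4·n(n+1)/2 + 4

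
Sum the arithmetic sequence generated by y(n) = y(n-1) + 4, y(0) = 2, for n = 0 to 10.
Computing the sequence terms: 2, 6, 10, 14, 18, 22, 26, 30, 34, 38, 42
Adding these values together:

242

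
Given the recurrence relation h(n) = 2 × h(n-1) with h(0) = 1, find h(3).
Computing step by step:
h(0) = 1
h(1) = 2 × 1 = 2
h(2) = 2 × 2 = 4
h(3) = 2 × 4 = 8

8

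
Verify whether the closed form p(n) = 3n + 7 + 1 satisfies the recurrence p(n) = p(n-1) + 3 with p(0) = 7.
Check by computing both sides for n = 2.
From the recurrence with p(0) = 7:
  p(0) = 7, p(1) = 10, p(2) = 13
  so the recurrence gives p(2) = 13.
From the proposed closed form p(n) = 3n + 7 + 1:
  p(2) = 14.
The recurrence gives 13 but the closed form gives 14, so the closed form does not satisfy the recurrence.

No, the closed form is incorrect.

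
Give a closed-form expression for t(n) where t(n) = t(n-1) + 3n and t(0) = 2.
Recurrence: t(n) = t(n-1) + 3n, initial: t(0) = 2.
Telescoping: t(n) = t(0) + 3·Σᵢ₌₁ⁿ i = 2 + 3·n(n+1)/2.

t(n) = 3·n(n+1)/2 + 2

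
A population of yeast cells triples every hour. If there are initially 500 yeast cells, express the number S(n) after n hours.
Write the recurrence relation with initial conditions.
Each hour multiplies the count by 3, so the count after n hours depends only on the count after n-1 hours: S(n) = 3 × S(n-1). The starting count gives S(0) = 500.
Unrolling n times gives the closed form S(n) = 500 × 3ⁿ.

S(n) = 3 × S(n-1), S(0) = 500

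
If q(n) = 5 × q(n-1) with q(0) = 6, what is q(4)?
Computing step by step:
q(0) = 6
q(1) = 5 × 6 = 30
q(2) = 5 × 30 = 150
q(3) = 5 × 150 = 750
q(4) = 5 × 750 = 3750

3750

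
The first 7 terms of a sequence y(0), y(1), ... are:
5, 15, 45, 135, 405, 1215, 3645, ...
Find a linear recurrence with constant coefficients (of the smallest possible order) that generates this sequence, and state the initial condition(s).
Look for the lowest-order linear relation among consecutive terms.
Observation: each term is 3× the previous.
Check at n=2: 3·15 = 45. ✓

y(n) = 3 × y(n-1), y(0) = 5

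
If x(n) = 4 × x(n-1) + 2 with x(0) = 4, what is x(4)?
Computing step by step:
x(0) = 4
x(1) = 4 × 4 + 2 = 18
x(2) = 4 × 18 + 2 = 74
x(3) = 4 × 74 + 2 = 298
x(4) = 4 × 298 + 2 = 1194

1194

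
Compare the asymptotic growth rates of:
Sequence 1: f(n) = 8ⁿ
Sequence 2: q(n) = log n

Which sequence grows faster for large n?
Comparing growth rates:
Growth-rate hierarchy: log n ≺ any polynomial ≺ any exponential cⁿ (c>1) ≺ n! ≺ nⁿ.
exponential base 8 dominates logarithmic asymptotically.

f(n) grows faster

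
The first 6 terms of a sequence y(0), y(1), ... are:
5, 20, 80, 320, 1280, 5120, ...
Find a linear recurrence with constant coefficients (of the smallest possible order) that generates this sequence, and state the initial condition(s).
Look for the lowest-order linear relation among consecutive terms.
Observation: each term is 4× the previous.
Check at n=2: 4·20 = 80. ✓

y(n) = 4 × y(n-1), y(0) = 5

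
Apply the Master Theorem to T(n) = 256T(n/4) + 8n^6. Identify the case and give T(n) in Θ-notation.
Master Theorem template: T(n) = a·T(n/b) + f(n).
Here: a=256, b=4, f(n)=8n^6
Compute log_b(a) = log_4(256) = 4.
f(n) = 8n^6 = Ω(n^(4+ε)) with ε = 2, and the regularity condition holds (a·f(n/b) = (a/b^6)·f(n) with a/b^6 = 4^-2 < 1). Case 3: T(n) = Θ(f(n)) = Θ(n^6).

Case 3: T(n) = Θ(n^6)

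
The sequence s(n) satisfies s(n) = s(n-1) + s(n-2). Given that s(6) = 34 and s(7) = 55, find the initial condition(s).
Work backwards using s(k) = s(k+2) - s(k+1):
s(5) = s(7) - s(6) = 55 - 34 = 21
s(4) = s(6) - s(5) = 34 - 21 = 13
s(3) = s(5) - s(4) = 21 - 13 = 8
s(2) = s(4) - s(3) = 13 - 8 = 5
s(1) = s(3) - s(2) = 8 - 5 = 3
s(0) = s(2) - s(1) = 5 - 3 = 2

s(0) = 2, s(1) = 3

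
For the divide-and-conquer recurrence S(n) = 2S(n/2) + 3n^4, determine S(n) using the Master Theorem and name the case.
Master Theorem template: S(n) = a·S(n/b) + f(n).
Here: a=2, b=2, f(n)=3n^4
Compute log_b(a) = log_2(2) = 1.
f(n) = 3n^4 = Ω(n^(1+ε)) with ε = 3, and the regularity condition holds (a·f(n/b) = (a/b^4)·f(n) with a/b^4 = 2^-3 < 1). Case 3: S(n) = Θ(f(n)) = Θ(n^4).

Case 3: S(n) = Θ(n^4)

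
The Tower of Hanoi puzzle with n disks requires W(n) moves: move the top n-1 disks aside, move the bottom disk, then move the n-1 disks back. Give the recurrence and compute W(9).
Moving n disks = move the top n-1 disks aside (W(n-1) moves) + move the largest disk (1 move) + move the n-1 disks back on top (W(n-1) moves), so W(n) = 2W(n-1) + 1, with W(1) = 1 (a single disk takes one move).
First terms: 1, 3, 7, 15, 31, 63, … — each is one less than a power of 2. Indeed W(n) + 1 = 2(W(n-1) + 1) with W(1) + 1 = 2, so W(n) + 1 = 2ⁿ and W(n) = 2ⁿ - 1.
Hence W(9) = 2^9 - 1 = 512 - 1 = 511.

W(n) = 2W(n-1) + 1, W(1) = 1; W(9) = 511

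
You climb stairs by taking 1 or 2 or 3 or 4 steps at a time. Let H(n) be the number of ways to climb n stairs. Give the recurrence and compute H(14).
Condition on the size of the last step (1 to 4): before it there were n-1, …, n-4 stairs climbed, and these cases are disjoint, so H(n) = H(n-1) + H(n-2) + H(n-3) + H(n-4) (order-4 linear recurrence).
Initial conditions by direct count (compositions of i into parts ≤ 4): H(1) = 1; H(2) = 2; H(3) = 4; H(4) = 8.
Iterating the recurrence: H(5) = 15, H(6) = 29, H(7) = 56, H(8) = 108, H(9) = 208, H(10) = 401, H(11) = 773, H(12) = 1490, H(13) = 2872, H(14) = 5536.

H(n) = H(n-1) + H(n-2) + H(n-3) + H(n-4), H(1) = 1, H(2) = 2, H(3) = 4, H(4) = 8; H(14) = 5536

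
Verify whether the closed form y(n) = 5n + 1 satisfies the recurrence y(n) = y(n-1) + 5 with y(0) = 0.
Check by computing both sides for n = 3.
From the recurrence with y(0) = 0:
  y(0) = 0, y(1) = 5, y(2) = 10, y(3) = 15
  so the recurrence gives y(3) = 15.
From the proposed closed form y(n) = 5n + 1:
  y(3) = 16.
The recurrence gives 15 but the closed form gives 16, so the closed form does not satisfy the recurrence.

No, the closed form is incorrect.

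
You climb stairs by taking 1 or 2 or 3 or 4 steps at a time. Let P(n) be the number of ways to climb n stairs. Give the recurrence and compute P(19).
Condition on the size of the last step (1 to 4): before it there were n-1, …, n-4 stairs climbed, and these cases are disjoint, so P(n) = P(n-1) + P(n-2) + P(n-3) + P(n-4) (order-4 linear recurrence).
Initial conditions by direct count (compositions of i into parts ≤ 4): P(1) = 1; P(2) = 2; P(3) = 4; P(4) = 8.
Iterating the recurrence: P(5) = 15, P(6) = 29, P(7) = 56, P(8) = 108, P(9) = 208, P(10) = 401, P(11) = 773, P(12) = 1490, P(13) = 2872, P(14) = 5536, P(15) = 10671, P(16) = 20569, P(17) = 39648, P(18) = 76424, P(19) = 147312.

P(n) = P(n-1) + P(n-2) + P(n-3) + P(n-4), P(1) = 1, P(2) = 2, P(3) = 4, P(4) = 8; P(19) = 147312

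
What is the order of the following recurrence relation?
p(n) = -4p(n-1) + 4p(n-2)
The order is the largest lag k for which p(n-k) appears. Here the deepest term is p(n-2), so the order is 2.

Order 2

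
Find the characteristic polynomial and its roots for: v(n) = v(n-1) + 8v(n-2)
Substitute v(n) = rⁿ and divide through by rⁿ⁻²: r² - r - 8 = 0
Discriminant: 1² + 4·8 = 33, not a perfect square, so by the quadratic formula r = (1 ± √33)/2.
General solution: v(n) = A·r₁ⁿ + B·r₂ⁿ where r₁,r₂ = (1 ± √33)/2

Characteristic: r² - r - 8 = 0, Roots: r = (1 ± √33)/2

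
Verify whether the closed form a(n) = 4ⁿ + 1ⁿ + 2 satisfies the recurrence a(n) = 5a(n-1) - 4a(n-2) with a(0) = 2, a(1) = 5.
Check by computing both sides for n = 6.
From the recurrence with a(0) = 2, a(1) = 5:
  a(0) = 2, a(1) = 5, a(2) = 17, a(3) = 65, a(4) = 257, a(5) = 1025, a(6) = 4097
  so the recurrence gives a(6) = 4097.
From the proposed closed form a(n) = 4ⁿ + 1ⁿ + 2:
  a(6) = 4099.
The recurrence gives 4097 but the closed form gives 4099, so the closed form does not satisfy the recurrence.

No, the closed form is incorrect.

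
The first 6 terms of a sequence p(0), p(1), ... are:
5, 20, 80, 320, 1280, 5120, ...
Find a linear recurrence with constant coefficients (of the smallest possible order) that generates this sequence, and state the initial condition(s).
Look for the lowest-order linear relation among consecutive terms.
Observation: each term is 4× the previous.
Check at n=2: 4·20 = 80. ✓

p(n) = 4 × p(n-1), p(0) = 5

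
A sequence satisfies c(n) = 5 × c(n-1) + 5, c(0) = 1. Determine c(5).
Computing step by step:
c(0) = 1
c(1) = 5 × 1 + 5 = 10
c(2) = 5 × 10 + 5 = 55
c(3) = 5 × 55 + 5 = 280
c(4) = 5 × 280 + 5 = 1405
c(5) = 5 × 1405 + 5 = 7030

7030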